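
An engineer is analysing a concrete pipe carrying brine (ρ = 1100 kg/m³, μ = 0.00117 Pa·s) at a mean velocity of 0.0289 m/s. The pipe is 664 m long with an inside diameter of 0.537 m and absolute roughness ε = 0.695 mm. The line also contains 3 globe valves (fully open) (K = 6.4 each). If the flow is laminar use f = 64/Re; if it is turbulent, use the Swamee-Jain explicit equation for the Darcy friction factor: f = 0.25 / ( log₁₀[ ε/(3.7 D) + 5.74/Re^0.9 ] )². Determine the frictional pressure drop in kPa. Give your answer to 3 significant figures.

ΔP ≈ 0.0262 kPa

Reynolds number Re = ρVD/μ = 1100 · 0.0289 · 0.537 / 0.00117 = 1.459e+04.
Re > 4000 → turbulent. Relative roughness ε/D = 0.000695/0.537 = 0.00129. Swamee-Jain: f = 0.25/(log₁₀[0.00129/3.7 + 5.74/1.459e+04^0.9])² = 0.25/(log₁₀[0.00035 + 0.00103])² = 0.25/(-2.861)² = 0.03053.
Total minor-loss coefficient ΣK = 3·6.4 = 19.2.
ΔP = [f·L/D + ΣK]·(ρV²/2) = [0.03053·664/0.537 + 19.2]·(1100·0.0289²/2) = [37.76 + 19.2]·0.4594 = 26.16 Pa.
ΔP = 26.16 Pa = 0.0262 kPa.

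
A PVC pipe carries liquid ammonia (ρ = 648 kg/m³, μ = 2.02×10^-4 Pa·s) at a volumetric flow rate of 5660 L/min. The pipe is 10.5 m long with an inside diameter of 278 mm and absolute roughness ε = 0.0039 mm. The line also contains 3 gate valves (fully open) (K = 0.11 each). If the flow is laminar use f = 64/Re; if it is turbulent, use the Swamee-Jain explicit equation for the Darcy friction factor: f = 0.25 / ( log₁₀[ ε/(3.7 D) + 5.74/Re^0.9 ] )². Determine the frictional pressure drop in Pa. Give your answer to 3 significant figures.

ΔP ≈ 595 Pa

Q = 5660 L/min = 5660/60000 = 0.09433 m³/s.
Cross-sectional area A = πD²/4 = π(0.278)²/4 = 0.0607 m²; mean velocity V = Q/A = 0.09433/0.0607 = 1.554 m/s.
Reynolds number Re = ρVD/μ = 648 · 1.554 · 0.278 / 0.000202 = 1.386e+06.
Re > 4000 → turbulent. Relative roughness ε/D = 3.9e-06/0.278 = 1.4e-05. Swamee-Jain: f = 0.25/(log₁₀[1.4e-05/3.7 + 5.74/1.386e+06^0.9])² = 0.25/(log₁₀[3.79e-06 + 1.7e-05])² = 0.25/(-4.681)² = 0.01141.
Total minor-loss coefficient ΣK = 3·0.11 = 0.33.
ΔP = [f·L/D + ΣK]·(ρV²/2) = [0.01141·10.5/0.278 + 0.33]·(648·1.554²/2) = [0.4309 + 0.33]·782.6 = 595.4 Pa.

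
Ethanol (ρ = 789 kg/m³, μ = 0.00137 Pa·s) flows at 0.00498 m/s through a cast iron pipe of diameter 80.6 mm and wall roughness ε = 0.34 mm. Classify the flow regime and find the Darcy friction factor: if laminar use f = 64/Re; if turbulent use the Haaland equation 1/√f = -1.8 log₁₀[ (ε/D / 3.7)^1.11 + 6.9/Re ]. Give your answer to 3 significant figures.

Re = ρVD/μ = 789·0.00498·0.0806/0.00137 = 231.2.
Re < 2300 → laminar, so f = 64/Re = 0.2769 (roughness is irrelevant in laminar flow).

f ≈ 0.277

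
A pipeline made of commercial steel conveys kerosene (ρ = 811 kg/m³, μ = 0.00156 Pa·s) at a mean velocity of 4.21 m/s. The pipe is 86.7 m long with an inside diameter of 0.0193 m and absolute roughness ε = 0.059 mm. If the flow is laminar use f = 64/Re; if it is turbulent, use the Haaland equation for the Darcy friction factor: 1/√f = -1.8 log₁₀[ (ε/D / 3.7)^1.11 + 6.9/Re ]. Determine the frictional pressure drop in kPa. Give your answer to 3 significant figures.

ΔP ≈ 934 kPa

Reynolds number Re = ρVD/μ = 811 · 4.21 · 0.0193 / 0.00156 = 4.224e+04.
Re > 4000 → turbulent. Relative roughness ε/D = 5.9e-05/0.0193 = 0.00306. Haaland: 1/√f = -1.8 log₁₀[(0.00306/3.7)^1.11 + 6.9/4.224e+04] = -1.8 log₁₀[0.000378 + 0.000163] = 5.879, so f = 0.02893.
Darcy-Weisbach: ΔP = f(L/D)(ρV²/2) = 0.02893·(86.7/0.0193)·(811·4.21²/2) = 0.02893·4492·7187 = 9.341e+05 Pa.
ΔP = 9.341e+05 Pa = 934 kPa.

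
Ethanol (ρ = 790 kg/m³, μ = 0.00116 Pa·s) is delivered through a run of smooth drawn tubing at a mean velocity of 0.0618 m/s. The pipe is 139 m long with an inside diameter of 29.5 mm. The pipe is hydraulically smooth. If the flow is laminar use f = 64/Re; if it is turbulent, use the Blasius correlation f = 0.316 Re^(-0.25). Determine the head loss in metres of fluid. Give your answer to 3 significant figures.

Reynolds number Re = ρVD/μ = 790 · 0.0618 · 0.0295 / 0.00116 = 1242.
Re < 2300 → laminar flow, so f = 64/Re = 64/1242 = 0.05155 (the turbulent correlation is not needed).
Darcy-Weisbach: ΔP = f(L/D)(ρV²/2) = 0.05155·(139/0.0295)·(790·0.0618²/2) = 0.05155·4712·1.509 = 366.4 Pa.
Head loss h_f = ΔP/(ρg) = 366.4/(790·9.81) = 0.0473 m.

h_f ≈ 0.0473 m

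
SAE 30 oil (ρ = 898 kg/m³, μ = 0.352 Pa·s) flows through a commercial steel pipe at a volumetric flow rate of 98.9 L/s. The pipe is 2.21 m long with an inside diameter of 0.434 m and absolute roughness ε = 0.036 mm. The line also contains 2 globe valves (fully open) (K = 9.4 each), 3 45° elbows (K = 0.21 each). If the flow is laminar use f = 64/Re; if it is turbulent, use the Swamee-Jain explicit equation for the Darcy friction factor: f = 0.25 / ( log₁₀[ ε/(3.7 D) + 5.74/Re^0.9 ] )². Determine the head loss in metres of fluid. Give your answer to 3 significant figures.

Q = 98.9 L/s = 98.9/1000 = 0.0989 m³/s.
Cross-sectional area A = πD²/4 = π(0.434)²/4 = 0.1479 m²; mean velocity V = Q/A = 0.0989/0.1479 = 0.6685 m/s.
Reynolds number Re = ρVD/μ = 898 · 0.6685 · 0.434 / 0.352 = 740.2.
Re < 2300 → laminar flow, so f = 64/Re = 64/740.2 = 0.08646 (the turbulent correlation is not needed).
Total minor-loss coefficient ΣK = 2·9.4 + 3·0.21 = 19.4.
ΔP = [f·L/D + ΣK]·(ρV²/2) = [0.08646·2.21/0.434 + 19.4]·(898·0.6685²/2) = [0.4403 + 19.4]·200.7 = 3988 Pa.
Head loss h_f = ΔP/(ρg) = 3988/(898·9.81) = 0.453 m.

h_f ≈ 0.453 m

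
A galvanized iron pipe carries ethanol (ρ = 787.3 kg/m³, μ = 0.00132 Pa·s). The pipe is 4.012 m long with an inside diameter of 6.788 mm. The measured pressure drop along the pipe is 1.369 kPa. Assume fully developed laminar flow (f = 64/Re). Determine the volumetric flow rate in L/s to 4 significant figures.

For laminar flow, f = 64/Re with Re = ρVD/μ, so Darcy-Weisbach reduces to ΔP = 32μLV/D². Solving for V: V = ΔP·D²/(32μL) = 1369·(0.006788)²/(32·0.00132·4.012) = 0.3722 m/s.
Check: Re = ρVD/μ = 787.3·0.3722·0.006788/0.00132 = 1507 < 2300, so the laminar assumption holds.
Q = V·A = 0.3722·(π/4·0.006788²) = 1.347e-05 m³/s = 0.01347 L/s.

Q ≈ 0.01347 L/s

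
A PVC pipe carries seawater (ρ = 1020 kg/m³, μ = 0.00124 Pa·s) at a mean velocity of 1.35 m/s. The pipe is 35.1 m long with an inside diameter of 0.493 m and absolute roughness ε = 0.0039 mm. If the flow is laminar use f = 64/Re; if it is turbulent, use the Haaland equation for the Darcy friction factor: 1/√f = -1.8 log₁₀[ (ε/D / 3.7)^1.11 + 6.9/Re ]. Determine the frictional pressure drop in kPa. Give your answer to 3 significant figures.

Reynolds number Re = ρVD/μ = 1020 · 1.35 · 0.493 / 0.00124 = 5.475e+05.
Re > 4000 → turbulent. Relative roughness ε/D = 3.9e-06/0.493 = 7.91e-06. Haaland: 1/√f = -1.8 log₁₀[(7.91e-06/3.7)^1.11 + 6.9/5.475e+05] = -1.8 log₁₀[5.09e-07 + 1.26e-05] = 8.788, so f = 0.01295.
Darcy-Weisbach: ΔP = f(L/D)(ρV²/2) = 0.01295·(35.1/0.493)·(1020·1.35²/2) = 0.01295·71.2·929.5 = 856.8 Pa.
ΔP = 856.8 Pa = 0.857 kPa.

ΔP ≈ 0.857 kPa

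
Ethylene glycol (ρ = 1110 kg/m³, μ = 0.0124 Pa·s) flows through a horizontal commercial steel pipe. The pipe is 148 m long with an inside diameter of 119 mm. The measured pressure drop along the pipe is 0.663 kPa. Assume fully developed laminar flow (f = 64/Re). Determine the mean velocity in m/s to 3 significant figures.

For laminar flow, f = 64/Re with Re = ρVD/μ, so Darcy-Weisbach reduces to ΔP = 32μLV/D². Solving for V: V = ΔP·D²/(32μL) = 663·(0.119)²/(32·0.0124·148) = 0.1599 m/s.
Check: Re = ρVD/μ = 1110·0.1599·0.119/0.0124 = 1703 < 2300, so the laminar assumption holds.

V ≈ 0.160 m/s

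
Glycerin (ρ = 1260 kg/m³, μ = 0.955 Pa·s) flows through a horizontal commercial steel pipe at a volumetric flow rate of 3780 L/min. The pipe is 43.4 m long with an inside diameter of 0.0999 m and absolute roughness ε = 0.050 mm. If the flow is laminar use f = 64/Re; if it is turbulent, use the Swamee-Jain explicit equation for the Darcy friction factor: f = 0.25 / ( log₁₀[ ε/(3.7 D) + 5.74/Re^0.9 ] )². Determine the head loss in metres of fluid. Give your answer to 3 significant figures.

h_f ≈ 86.4 m

Q = 3780 L/min = 3780/60000 = 0.063 m³/s.
Cross-sectional area A = πD²/4 = π(0.0999)²/4 = 0.007838 m²; mean velocity V = Q/A = 0.063/0.007838 = 8.037 m/s.
Reynolds number Re = ρVD/μ = 1260 · 8.037 · 0.0999 / 0.955 = 1059.
Re < 2300 → laminar flow, so f = 64/Re = 64/1059 = 0.06041 (the turbulent correlation is not needed).
Darcy-Weisbach: ΔP = f(L/D)(ρV²/2) = 0.06041·(43.4/0.0999)·(1260·8.037²/2) = 0.06041·434.4·4.07e+04 = 1.068e+06 Pa.
Head loss h_f = ΔP/(ρg) = 1.068e+06/(1260·9.81) = 86.4 m.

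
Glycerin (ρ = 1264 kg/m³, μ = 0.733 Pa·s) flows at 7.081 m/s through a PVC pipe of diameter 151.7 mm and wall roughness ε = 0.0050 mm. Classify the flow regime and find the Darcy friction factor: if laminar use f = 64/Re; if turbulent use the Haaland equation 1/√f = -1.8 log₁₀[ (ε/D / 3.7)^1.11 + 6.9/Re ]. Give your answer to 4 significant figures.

f ≈ 0.03455

Re = ρVD/μ = 1264·7.081·0.1517/0.733 = 1852.
Re < 2300 → laminar, so f = 64/Re = 0.03455 (roughness is irrelevant in laminar flow).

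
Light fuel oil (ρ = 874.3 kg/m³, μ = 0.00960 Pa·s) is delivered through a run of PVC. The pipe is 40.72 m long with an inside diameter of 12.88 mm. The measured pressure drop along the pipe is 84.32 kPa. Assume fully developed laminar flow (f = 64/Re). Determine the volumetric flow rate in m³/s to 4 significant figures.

Q ≈ 1.457×10^-4 m³/s

For laminar flow, f = 64/Re with Re = ρVD/μ, so Darcy-Weisbach reduces to ΔP = 32μLV/D². Solving for V: V = ΔP·D²/(32μL) = 8.432e+04·(0.01288)²/(32·0.0096·40.72) = 1.118 m/s.
Check: Re = ρVD/μ = 874.3·1.118·0.01288/0.0096 = 1312 < 2300, so the laminar assumption holds.
Q = V·A = 1.118·(π/4·0.01288²) = 0.0001457 m³/s = 1.457×10^-4 m³/s.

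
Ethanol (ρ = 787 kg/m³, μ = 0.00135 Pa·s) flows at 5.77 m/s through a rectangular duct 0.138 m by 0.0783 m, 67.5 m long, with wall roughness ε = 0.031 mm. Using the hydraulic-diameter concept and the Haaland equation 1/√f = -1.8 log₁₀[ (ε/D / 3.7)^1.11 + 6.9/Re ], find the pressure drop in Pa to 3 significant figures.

ΔP ≈ 148000 Pa

Hydraulic diameter D_h = 4A/P = 4·(0.138·0.0783)/(2·(0.138+0.0783)) = 0.04322/0.4326 = 0.09991 m.
Re = ρVD_h/μ = 787·5.77·0.09991/0.00135 = 3.361e+05.
ε/D_h = 3.1e-05/0.09991 = 0.00031; Haaland gives 1/√f = -1.8 log₁₀[2.99e-05+2.05e-05] = 7.736, so f = 0.01671.
ΔP = f(L/D_h)(ρV²/2) = 0.01671·67.5/0.09991·1.31e+04 = 1.479e+05 Pa.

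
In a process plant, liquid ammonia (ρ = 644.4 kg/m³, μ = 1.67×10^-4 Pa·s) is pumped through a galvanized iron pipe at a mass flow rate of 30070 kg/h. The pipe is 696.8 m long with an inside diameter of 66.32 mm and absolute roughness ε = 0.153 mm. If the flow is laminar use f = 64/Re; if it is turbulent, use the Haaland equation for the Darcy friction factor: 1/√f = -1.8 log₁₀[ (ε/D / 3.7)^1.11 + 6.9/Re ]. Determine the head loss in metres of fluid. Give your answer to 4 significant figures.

h_f ≈ 185.0 m

ṁ = 30070 kg/h = 30070/3600 = 8.353 kg/s.
A = πD²/4 = π(0.06632)²/4 = 0.003454 m²; mean velocity V = ṁ/(ρA) = 8.353/(644.4 · 0.003454) = 3.752 m/s.
Reynolds number Re = ρVD/μ = 644.4 · 3.752 · 0.06632 / 0.000167 = 9.602e+05.
Re > 4000 → turbulent. Relative roughness ε/D = 0.000153/0.06632 = 0.00231. Haaland: 1/√f = -1.8 log₁₀[(0.00231/3.7)^1.11 + 6.9/9.602e+05] = -1.8 log₁₀[0.000277 + 7.19e-06] = 6.384, so f = 0.02454.
Darcy-Weisbach: ΔP = f(L/D)(ρV²/2) = 0.02454·(696.8/0.06632)·(644.4·3.752²/2) = 0.02454·1.051e+04·4536 = 1.17e+06 Pa.
Head loss h_f = ΔP/(ρg) = 1.17e+06/(644.4·9.81) = 185.0 m.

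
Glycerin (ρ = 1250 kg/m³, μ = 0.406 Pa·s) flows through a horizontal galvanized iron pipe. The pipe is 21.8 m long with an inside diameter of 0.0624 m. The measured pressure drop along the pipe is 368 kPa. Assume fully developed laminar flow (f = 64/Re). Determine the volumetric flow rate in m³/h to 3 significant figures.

Q ≈ 55.7 m³/h

For laminar flow, f = 64/Re with Re = ρVD/μ, so Darcy-Weisbach reduces to ΔP = 32μLV/D². Solving for V: V = ΔP·D²/(32μL) = 3.68e+05·(0.0624)²/(32·0.406·21.8) = 5.059 m/s.
Check: Re = ρVD/μ = 1250·5.059·0.0624/0.406 = 972 < 2300, so the laminar assumption holds.
Q = V·A = 5.059·(π/4·0.0624²) = 0.01547 m³/s = 55.7 m³/h.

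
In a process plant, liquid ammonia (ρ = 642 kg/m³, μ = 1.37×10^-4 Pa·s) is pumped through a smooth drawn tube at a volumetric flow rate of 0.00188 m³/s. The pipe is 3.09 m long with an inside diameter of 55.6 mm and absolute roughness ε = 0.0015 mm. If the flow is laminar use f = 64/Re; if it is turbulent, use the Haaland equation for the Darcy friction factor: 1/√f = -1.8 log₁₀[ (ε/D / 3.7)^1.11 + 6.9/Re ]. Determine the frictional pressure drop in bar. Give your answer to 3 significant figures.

ΔP ≈ 0.00167 bar

Cross-sectional area A = πD²/4 = π(0.0556)²/4 = 0.002428 m²; mean velocity V = Q/A = 0.00188/0.002428 = 0.7743 m/s.
Reynolds number Re = ρVD/μ = 642 · 0.7743 · 0.0556 / 0.000137 = 2.017e+05.
Re > 4000 → turbulent. Relative roughness ε/D = 1.5e-06/0.0556 = 2.7e-05. Haaland: 1/√f = -1.8 log₁₀[(2.7e-05/3.7)^1.11 + 6.9/2.017e+05] = -1.8 log₁₀[1.98e-06 + 3.42e-05] = 7.995, so f = 0.01565.
Darcy-Weisbach: ΔP = f(L/D)(ρV²/2) = 0.01565·(3.09/0.0556)·(642·0.7743²/2) = 0.01565·55.58·192.5 = 167.4 Pa.
ΔP = 167.4 Pa = 0.00167 bar.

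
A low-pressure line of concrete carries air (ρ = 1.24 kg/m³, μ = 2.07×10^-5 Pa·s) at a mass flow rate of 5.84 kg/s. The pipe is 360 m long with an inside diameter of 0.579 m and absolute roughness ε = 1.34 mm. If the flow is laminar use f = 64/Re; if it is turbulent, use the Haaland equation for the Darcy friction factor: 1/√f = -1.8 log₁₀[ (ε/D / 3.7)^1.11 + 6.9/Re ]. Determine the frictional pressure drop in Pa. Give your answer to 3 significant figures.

ΔP ≈ 3040 Pa

A = πD²/4 = π(0.579)²/4 = 0.2633 m²; mean velocity V = ṁ/(ρA) = 5.84/(1.24 · 0.2633) = 17.89 m/s.
Reynolds number Re = ρVD/μ = 1.24 · 17.89 · 0.579 / 2.07e-05 = 6.204e+05.
Re > 4000 → turbulent. Relative roughness ε/D = 0.00134/0.579 = 0.00231. Haaland: 1/√f = -1.8 log₁₀[(0.00231/3.7)^1.11 + 6.9/6.204e+05] = -1.8 log₁₀[0.000278 + 1.11e-05] = 6.37, so f = 0.02464.
Darcy-Weisbach: ΔP = f(L/D)(ρV²/2) = 0.02464·(360/0.579)·(1.24·17.89²/2) = 0.02464·621.8·198.4 = 3039 Pa.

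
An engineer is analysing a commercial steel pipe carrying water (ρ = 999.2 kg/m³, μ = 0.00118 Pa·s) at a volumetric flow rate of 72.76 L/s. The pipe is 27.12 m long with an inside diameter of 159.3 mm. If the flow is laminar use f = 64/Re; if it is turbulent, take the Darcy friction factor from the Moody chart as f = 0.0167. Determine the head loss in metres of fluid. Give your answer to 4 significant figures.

Q = 72.76 L/s = 72.76/1000 = 0.07276 m³/s.
Cross-sectional area A = πD²/4 = π(0.1593)²/4 = 0.01993 m²; mean velocity V = Q/A = 0.07276/0.01993 = 3.651 m/s.
Reynolds number Re = ρVD/μ = 999.2 · 3.651 · 0.1593 / 0.00118 = 4.924e+05.
Re > 4000 → turbulent; use the Moody-chart value f = 0.0167.
Darcy-Weisbach: ΔP = f(L/D)(ρV²/2) = 0.0167·(27.12/0.1593)·(999.2·3.651²/2) = 0.0167·170.2·6658 = 1.893e+04 Pa.
Head loss h_f = ΔP/(ρg) = 1.893e+04/(999.2·9.81) = 1.931 m.

h_f ≈ 1.931 m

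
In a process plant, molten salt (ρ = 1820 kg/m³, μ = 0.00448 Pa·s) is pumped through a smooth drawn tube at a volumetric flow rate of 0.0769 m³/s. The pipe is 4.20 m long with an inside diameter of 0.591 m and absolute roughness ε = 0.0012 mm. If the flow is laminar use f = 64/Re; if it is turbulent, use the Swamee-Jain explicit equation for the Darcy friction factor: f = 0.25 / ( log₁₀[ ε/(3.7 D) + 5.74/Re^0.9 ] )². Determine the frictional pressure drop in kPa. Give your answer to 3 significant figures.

ΔP ≈ 0.00988 kPa

Cross-sectional area A = πD²/4 = π(0.591)²/4 = 0.2743 m²; mean velocity V = Q/A = 0.0769/0.2743 = 0.2803 m/s.
Reynolds number Re = ρVD/μ = 1820 · 0.2803 · 0.591 / 0.00448 = 6.73e+04.
Re > 4000 → turbulent. Relative roughness ε/D = 1.2e-06/0.591 = 2.03e-06. Swamee-Jain: f = 0.25/(log₁₀[2.03e-06/3.7 + 5.74/6.73e+04^0.9])² = 0.25/(log₁₀[5.49e-07 + 0.000259])² = 0.25/(-3.585)² = 0.01945.
Darcy-Weisbach: ΔP = f(L/D)(ρV²/2) = 0.01945·(4.2/0.591)·(1820·0.2803²/2) = 0.01945·7.107·71.51 = 9.883 Pa.
ΔP = 9.883 Pa = 0.00988 kPa.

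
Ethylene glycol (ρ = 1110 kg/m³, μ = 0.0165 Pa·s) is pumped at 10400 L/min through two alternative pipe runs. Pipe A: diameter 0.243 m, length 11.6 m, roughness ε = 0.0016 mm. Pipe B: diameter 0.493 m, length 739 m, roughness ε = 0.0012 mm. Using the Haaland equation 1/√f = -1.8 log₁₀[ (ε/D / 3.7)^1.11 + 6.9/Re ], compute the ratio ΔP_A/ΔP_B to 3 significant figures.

ΔP_A/ΔP_B ≈ 0.459

Pipe A: V = Q/A = 0.1733/0.04638 = 3.737 m/s; Re = 6.11e+04; ε/D = 6.58e-06; Haaland → f = 0.01983; ΔP_A = f(L/D)(ρV²/2) = 7337 Pa.
Pipe B: V = Q/A = 0.1733/0.1909 = 0.908 m/s; Re = 3.012e+04; ε/D = 2.43e-06; Haaland → f = 0.0233; ΔP_B = f(L/D)(ρV²/2) = 1.598e+04 Pa.
ΔP_A/ΔP_B = 7337/1.598e+04 = 0.459.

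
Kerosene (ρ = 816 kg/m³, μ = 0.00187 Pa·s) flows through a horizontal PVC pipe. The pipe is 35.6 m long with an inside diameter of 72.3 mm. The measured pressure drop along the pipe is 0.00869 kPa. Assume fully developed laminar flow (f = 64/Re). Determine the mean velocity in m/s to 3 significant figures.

For laminar flow, f = 64/Re with Re = ρVD/μ, so Darcy-Weisbach reduces to ΔP = 32μLV/D². Solving for V: V = ΔP·D²/(32μL) = 8.69·(0.0723)²/(32·0.00187·35.6) = 0.02132 m/s.
Check: Re = ρVD/μ = 816·0.02132·0.0723/0.00187 = 672.7 < 2300, so the laminar assumption holds.

V ≈ 0.0213 m/s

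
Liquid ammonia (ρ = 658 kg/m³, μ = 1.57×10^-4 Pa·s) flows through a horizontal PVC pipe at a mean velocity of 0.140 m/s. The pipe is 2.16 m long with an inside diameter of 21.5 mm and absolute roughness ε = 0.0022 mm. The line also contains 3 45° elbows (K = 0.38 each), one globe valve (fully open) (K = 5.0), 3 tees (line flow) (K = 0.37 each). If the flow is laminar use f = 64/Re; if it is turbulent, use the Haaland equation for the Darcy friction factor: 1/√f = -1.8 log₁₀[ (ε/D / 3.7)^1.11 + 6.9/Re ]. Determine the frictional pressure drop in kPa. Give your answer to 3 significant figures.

Reynolds number Re = ρVD/μ = 658 · 0.14 · 0.0215 / 0.000157 = 1.262e+04.
Re > 4000 → turbulent. Relative roughness ε/D = 2.2e-06/0.0215 = 0.000102. Haaland: 1/√f = -1.8 log₁₀[(0.000102/3.7)^1.11 + 6.9/1.262e+04] = -1.8 log₁₀[8.72e-06 + 0.000547] = 5.859, so f = 0.02913.
Total minor-loss coefficient ΣK = 3·0.38 + 1·5 + 3·0.37 = 7.25.
ΔP = [f·L/D + ΣK]·(ρV²/2) = [0.02913·2.16/0.0215 + 7.25]·(658·0.14²/2) = [2.926 + 7.25]·6.448 = 65.62 Pa.
ΔP = 65.62 Pa = 0.0656 kPa.

ΔP ≈ 0.0656 kPa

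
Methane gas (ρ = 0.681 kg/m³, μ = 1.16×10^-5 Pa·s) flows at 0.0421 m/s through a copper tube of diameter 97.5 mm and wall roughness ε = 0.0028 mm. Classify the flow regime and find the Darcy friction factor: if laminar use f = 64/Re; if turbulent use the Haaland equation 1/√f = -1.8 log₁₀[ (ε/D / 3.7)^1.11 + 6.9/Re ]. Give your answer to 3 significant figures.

Re = ρVD/μ = 0.681·0.0421·0.0975/1.16e-05 = 241.
Re < 2300 → laminar, so f = 64/Re = 0.2656 (roughness is irrelevant in laminar flow).

f ≈ 0.266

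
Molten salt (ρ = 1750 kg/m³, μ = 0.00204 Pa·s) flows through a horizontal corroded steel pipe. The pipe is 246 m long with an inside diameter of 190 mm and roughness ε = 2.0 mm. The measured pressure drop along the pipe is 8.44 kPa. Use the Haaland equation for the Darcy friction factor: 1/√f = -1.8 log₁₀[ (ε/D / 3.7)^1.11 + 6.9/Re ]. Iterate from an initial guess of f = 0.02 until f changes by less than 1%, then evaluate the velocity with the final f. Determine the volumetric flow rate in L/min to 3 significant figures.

Rearranging Darcy-Weisbach: V = √(2·ΔP·D/(f·L·ρ)). With ε/D = 0.002/0.19 = 0.0105, iterate starting from f = 0.02:
  f = 0.02 → V = √(2·8440·0.19/(0.02·246·1750)) = 0.6103 m/s; Re = ρVD/μ = 9.948e+04; f → 0.03919
  f = 0.03919 → V = 0.436 m/s; Re = 7.106e+04; f → 0.03941
Converged (Δf/f < 1%). With the final f = 0.03941: V = √(2·8440·0.19/(0.03941·246·1750)) = 0.4348 m/s.
Q = V·A = 0.4348·(π/4·0.19²) = 0.01233 m³/s = 740 L/min.

Q ≈ 740 L/min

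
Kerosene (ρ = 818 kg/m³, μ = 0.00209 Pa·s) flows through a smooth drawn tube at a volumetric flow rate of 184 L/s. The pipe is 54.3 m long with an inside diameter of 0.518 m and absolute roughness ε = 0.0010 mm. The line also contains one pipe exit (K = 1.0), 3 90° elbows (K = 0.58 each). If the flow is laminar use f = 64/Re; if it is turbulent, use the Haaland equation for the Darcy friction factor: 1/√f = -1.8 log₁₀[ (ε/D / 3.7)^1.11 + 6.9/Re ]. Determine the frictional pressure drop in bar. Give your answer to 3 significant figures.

Q = 184 L/s = 184/1000 = 0.184 m³/s.
Cross-sectional area A = πD²/4 = π(0.518)²/4 = 0.2107 m²; mean velocity V = Q/A = 0.184/0.2107 = 0.8731 m/s.
Reynolds number Re = ρVD/μ = 818 · 0.8731 · 0.518 / 0.00209 = 1.77e+05.
Re > 4000 → turbulent. Relative roughness ε/D = 1e-06/0.518 = 1.93e-06. Haaland: 1/√f = -1.8 log₁₀[(1.93e-06/3.7)^1.11 + 6.9/1.77e+05] = -1.8 log₁₀[1.06e-07 + 3.9e-05] = 7.934, so f = 0.01588.
Total minor-loss coefficient ΣK = 1·1 + 3·0.58 = 2.74.
ΔP = [f·L/D + ΣK]·(ρV²/2) = [0.01588·54.3/0.518 + 2.74]·(818·0.8731²/2) = [1.665 + 2.74]·311.8 = 1373 Pa.
ΔP = 1373 Pa = 0.0137 bar.

ΔP ≈ 0.0137 bar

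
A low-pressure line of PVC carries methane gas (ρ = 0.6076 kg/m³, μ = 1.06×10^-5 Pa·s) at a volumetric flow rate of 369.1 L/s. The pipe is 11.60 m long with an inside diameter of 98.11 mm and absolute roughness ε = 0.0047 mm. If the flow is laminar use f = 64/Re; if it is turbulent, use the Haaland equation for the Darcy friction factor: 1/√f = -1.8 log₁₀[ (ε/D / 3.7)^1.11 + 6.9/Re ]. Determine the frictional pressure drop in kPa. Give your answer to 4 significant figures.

Q = 369.1 L/s = 369.1/1000 = 0.3691 m³/s.
Cross-sectional area A = πD²/4 = π(0.09811)²/4 = 0.00756 m²; mean velocity V = Q/A = 0.3691/0.00756 = 48.82 m/s.
Reynolds number Re = ρVD/μ = 0.6076 · 48.82 · 0.09811 / 1.06e-05 = 2.746e+05.
Re > 4000 → turbulent. Relative roughness ε/D = 4.7e-06/0.09811 = 4.79e-05. Haaland: 1/√f = -1.8 log₁₀[(4.79e-05/3.7)^1.11 + 6.9/2.746e+05] = -1.8 log₁₀[3.75e-06 + 2.51e-05] = 8.171, so f = 0.01498.
Darcy-Weisbach: ΔP = f(L/D)(ρV²/2) = 0.01498·(11.6/0.09811)·(0.6076·48.82²/2) = 0.01498·118.2·724.2 = 1283 Pa.
ΔP = 1283 Pa = 1.283 kPa.

ΔP ≈ 1.283 kPa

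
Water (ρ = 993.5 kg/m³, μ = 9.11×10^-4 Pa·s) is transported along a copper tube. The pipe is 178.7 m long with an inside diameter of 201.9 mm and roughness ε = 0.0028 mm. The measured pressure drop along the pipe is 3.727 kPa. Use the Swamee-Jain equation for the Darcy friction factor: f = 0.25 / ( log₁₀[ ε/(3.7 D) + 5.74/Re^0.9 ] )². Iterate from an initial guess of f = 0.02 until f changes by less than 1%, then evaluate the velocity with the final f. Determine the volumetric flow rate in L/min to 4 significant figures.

Q ≈ 1382 L/min

Rearranging Darcy-Weisbach: V = √(2·ΔP·D/(f·L·ρ)). With ε/D = 2.8e-06/0.2019 = 1.39e-05, iterate starting from f = 0.02:
  f = 0.02 → V = √(2·3727·0.2019/(0.02·178.7·993.5)) = 0.651 m/s; Re = ρVD/μ = 1.433e+05; f → 0.0167
  f = 0.0167 → V = 0.7125 m/s; Re = 1.569e+05; f → 0.0164
  f = 0.0164 → V = 0.7189 m/s; Re = 1.583e+05; f → 0.01638
Converged (Δf/f < 1%). With the final f = 0.01638: V = √(2·3727·0.2019/(0.01638·178.7·993.5)) = 0.7195 m/s.
Q = V·A = 0.7195·(π/4·0.2019²) = 0.02303 m³/s = 1382 L/min.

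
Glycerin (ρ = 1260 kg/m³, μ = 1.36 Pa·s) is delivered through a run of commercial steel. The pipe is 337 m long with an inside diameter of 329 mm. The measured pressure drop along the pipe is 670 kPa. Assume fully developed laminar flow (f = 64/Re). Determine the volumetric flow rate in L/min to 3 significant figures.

For laminar flow, f = 64/Re with Re = ρVD/μ, so Darcy-Weisbach reduces to ΔP = 32μLV/D². Solving for V: V = ΔP·D²/(32μL) = 6.7e+05·(0.329)²/(32·1.36·337) = 4.945 m/s.
Check: Re = ρVD/μ = 1260·4.945·0.329/1.36 = 1507 < 2300, so the laminar assumption holds.
Q = V·A = 4.945·(π/4·0.329²) = 0.4204 m³/s = 25200 L/min.

Q ≈ 25200 L/min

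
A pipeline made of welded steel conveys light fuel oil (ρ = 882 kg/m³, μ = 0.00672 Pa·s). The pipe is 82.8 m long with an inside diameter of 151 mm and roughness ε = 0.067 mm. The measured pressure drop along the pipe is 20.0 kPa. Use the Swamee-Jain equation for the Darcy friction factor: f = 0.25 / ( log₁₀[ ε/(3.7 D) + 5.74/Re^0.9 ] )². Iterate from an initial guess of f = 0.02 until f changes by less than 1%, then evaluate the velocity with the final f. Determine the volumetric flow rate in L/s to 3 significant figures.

Rearranging Darcy-Weisbach: V = √(2·ΔP·D/(f·L·ρ)). With ε/D = 6.7e-05/0.151 = 0.000444, iterate starting from f = 0.02:
  f = 0.02 → V = √(2·2e+04·0.151/(0.02·82.8·882)) = 2.034 m/s; Re = ρVD/μ = 4.03e+04; f → 0.02331
  f = 0.02331 → V = 1.884 m/s; Re = 3.733e+04; f → 0.02365
  f = 0.02365 → V = 1.87 m/s; Re = 3.706e+04; f → 0.02368
Converged (Δf/f < 1%). With the final f = 0.02368: V = √(2·2e+04·0.151/(0.02368·82.8·882)) = 1.869 m/s.
Q = V·A = 1.869·(π/4·0.151²) = 0.03347 m³/s = 33.5 L/s.

Q ≈ 33.5 L/s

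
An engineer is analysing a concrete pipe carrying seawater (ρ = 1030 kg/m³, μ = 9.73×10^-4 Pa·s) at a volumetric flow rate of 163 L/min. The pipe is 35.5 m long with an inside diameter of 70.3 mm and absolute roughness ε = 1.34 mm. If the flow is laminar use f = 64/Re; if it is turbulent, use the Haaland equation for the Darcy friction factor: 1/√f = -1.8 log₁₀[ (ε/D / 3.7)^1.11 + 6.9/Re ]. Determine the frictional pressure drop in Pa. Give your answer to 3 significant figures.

Q = 163 L/min = 163/60000 = 0.002717 m³/s.
Cross-sectional area A = πD²/4 = π(0.0703)²/4 = 0.003882 m²; mean velocity V = Q/A = 0.002717/0.003882 = 0.6999 m/s.
Reynolds number Re = ρVD/μ = 1030 · 0.6999 · 0.0703 / 0.000973 = 5.209e+04.
Re > 4000 → turbulent. Relative roughness ε/D = 0.00134/0.0703 = 0.0191. Haaland: 1/√f = -1.8 log₁₀[(0.0191/3.7)^1.11 + 6.9/5.209e+04] = -1.8 log₁₀[0.00289 + 0.000132] = 4.536, so f = 0.04859.
Darcy-Weisbach: ΔP = f(L/D)(ρV²/2) = 0.04859·(35.5/0.0703)·(1030·0.6999²/2) = 0.04859·505·252.3 = 6190 Pa.

ΔP ≈ 6190 Pa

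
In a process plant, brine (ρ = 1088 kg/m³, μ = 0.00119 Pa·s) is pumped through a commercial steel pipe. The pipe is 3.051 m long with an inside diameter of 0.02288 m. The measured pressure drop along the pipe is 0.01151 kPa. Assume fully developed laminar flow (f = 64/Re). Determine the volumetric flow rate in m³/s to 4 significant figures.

For laminar flow, f = 64/Re with Re = ρVD/μ, so Darcy-Weisbach reduces to ΔP = 32μLV/D². Solving for V: V = ΔP·D²/(32μL) = 11.51·(0.02288)²/(32·0.00119·3.051) = 0.05186 m/s.
Check: Re = ρVD/μ = 1088·0.05186·0.02288/0.00119 = 1085 < 2300, so the laminar assumption holds.
Q = V·A = 0.05186·(π/4·0.02288²) = 2.132e-05 m³/s = 2.132×10^-5 m³/s.

Q ≈ 2.132×10^-5 m³/s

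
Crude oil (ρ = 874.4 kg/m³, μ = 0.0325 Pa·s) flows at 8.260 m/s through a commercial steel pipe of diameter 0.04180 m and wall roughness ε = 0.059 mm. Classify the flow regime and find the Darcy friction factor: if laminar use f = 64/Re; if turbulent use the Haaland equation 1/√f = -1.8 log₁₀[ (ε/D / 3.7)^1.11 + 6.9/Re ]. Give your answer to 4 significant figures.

f ≈ 0.03331

Re = ρVD/μ = 874.4·8.26·0.0418/0.0325 = 9289.
Re > 4000 → turbulent. ε/D = 5.9e-05/0.0418 = 0.00141; Haaland: 1/√f = -1.8 log₁₀[0.00016 + 0.000743] = 5.48, so f = 0.03331.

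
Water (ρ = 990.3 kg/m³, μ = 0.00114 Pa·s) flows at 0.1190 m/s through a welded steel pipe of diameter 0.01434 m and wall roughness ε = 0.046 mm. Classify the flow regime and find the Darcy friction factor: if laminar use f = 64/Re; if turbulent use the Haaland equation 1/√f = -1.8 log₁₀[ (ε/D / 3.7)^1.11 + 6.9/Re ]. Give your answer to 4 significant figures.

Re = ρVD/μ = 990.3·0.119·0.01434/0.00114 = 1482.
Re < 2300 → laminar, so f = 64/Re = 0.04317 (roughness is irrelevant in laminar flow).

f ≈ 0.04317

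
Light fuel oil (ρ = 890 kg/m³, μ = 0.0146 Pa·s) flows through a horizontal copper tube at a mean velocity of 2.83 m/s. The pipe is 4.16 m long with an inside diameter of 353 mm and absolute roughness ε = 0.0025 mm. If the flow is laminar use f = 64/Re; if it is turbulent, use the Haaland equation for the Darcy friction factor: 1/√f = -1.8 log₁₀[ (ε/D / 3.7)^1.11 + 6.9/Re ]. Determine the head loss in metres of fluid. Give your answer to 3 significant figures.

Reynolds number Re = ρVD/μ = 890 · 2.83 · 0.353 / 0.0146 = 6.09e+04.
Re > 4000 → turbulent. Relative roughness ε/D = 2.5e-06/0.353 = 7.08e-06. Haaland: 1/√f = -1.8 log₁₀[(7.08e-06/3.7)^1.11 + 6.9/6.09e+04] = -1.8 log₁₀[4.5e-07 + 0.000113] = 7.099, so f = 0.01984.
Darcy-Weisbach: ΔP = f(L/D)(ρV²/2) = 0.01984·(4.16/0.353)·(890·2.83²/2) = 0.01984·11.78·3564 = 833.3 Pa.
Head loss h_f = ΔP/(ρg) = 833.3/(890·9.81) = 0.0954 m.

h_f ≈ 0.0954 m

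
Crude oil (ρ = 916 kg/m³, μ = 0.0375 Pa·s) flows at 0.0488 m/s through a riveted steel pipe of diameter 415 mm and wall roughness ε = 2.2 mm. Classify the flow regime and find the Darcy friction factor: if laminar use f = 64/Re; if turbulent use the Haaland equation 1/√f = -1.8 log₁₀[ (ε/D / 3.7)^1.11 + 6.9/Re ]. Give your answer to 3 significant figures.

f ≈ 0.129

Re = ρVD/μ = 916·0.0488·0.415/0.0375 = 494.7.
Re < 2300 → laminar, so f = 64/Re = 0.1294 (roughness is irrelevant in laminar flow).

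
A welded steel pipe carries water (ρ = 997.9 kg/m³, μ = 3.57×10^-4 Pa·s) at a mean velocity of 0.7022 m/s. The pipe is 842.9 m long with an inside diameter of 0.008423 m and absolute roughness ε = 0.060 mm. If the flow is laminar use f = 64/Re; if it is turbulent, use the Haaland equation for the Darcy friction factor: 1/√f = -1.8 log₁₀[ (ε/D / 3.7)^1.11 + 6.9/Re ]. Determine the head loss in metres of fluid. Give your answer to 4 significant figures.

Reynolds number Re = ρVD/μ = 997.9 · 0.7022 · 0.008423 / 0.000357 = 1.653e+04.
Re > 4000 → turbulent. Relative roughness ε/D = 6e-05/0.008423 = 0.00712. Haaland: 1/√f = -1.8 log₁₀[(0.00712/3.7)^1.11 + 6.9/1.653e+04] = -1.8 log₁₀[0.000968 + 0.000417] = 5.145, so f = 0.03777.
Darcy-Weisbach: ΔP = f(L/D)(ρV²/2) = 0.03777·(842.9/0.008423)·(997.9·0.7022²/2) = 0.03777·1.001e+05·246 = 9.3e+05 Pa.
Head loss h_f = ΔP/(ρg) = 9.3e+05/(997.9·9.81) = 95.00 m.

h_f ≈ 95.00 m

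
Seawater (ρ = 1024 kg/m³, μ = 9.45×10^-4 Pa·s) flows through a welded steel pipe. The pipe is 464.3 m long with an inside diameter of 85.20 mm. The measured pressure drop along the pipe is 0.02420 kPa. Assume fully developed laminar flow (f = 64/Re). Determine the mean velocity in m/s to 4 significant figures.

V ≈ 0.01251 m/s

For laminar flow, f = 64/Re with Re = ρVD/μ, so Darcy-Weisbach reduces to ΔP = 32μLV/D². Solving for V: V = ΔP·D²/(32μL) = 24.2·(0.0852)²/(32·0.000945·464.3) = 0.01251 m/s.
Check: Re = ρVD/μ = 1024·0.01251·0.0852/0.000945 = 1155 < 2300, so the laminar assumption holds.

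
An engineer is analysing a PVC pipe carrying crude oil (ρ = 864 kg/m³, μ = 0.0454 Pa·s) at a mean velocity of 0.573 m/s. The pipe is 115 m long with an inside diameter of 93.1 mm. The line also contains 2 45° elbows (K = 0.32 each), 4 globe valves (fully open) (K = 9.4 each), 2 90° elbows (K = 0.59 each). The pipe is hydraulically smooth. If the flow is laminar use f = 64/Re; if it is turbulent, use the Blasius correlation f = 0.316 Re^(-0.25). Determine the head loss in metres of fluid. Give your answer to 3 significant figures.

Reynolds number Re = ρVD/μ = 864 · 0.573 · 0.0931 / 0.0454 = 1015.
Re < 2300 → laminar flow, so f = 64/Re = 64/1015 = 0.06304 (the turbulent correlation is not needed).
Total minor-loss coefficient ΣK = 2·0.32 + 4·9.4 + 2·0.59 = 39.4.
ΔP = [f·L/D + ΣK]·(ρV²/2) = [0.06304·115/0.0931 + 39.4]·(864·0.573²/2) = [77.87 + 39.4]·141.8 = 1.664e+04 Pa.
Head loss h_f = ΔP/(ρg) = 1.664e+04/(864·9.81) = 1.96 m.

h_f ≈ 1.96 m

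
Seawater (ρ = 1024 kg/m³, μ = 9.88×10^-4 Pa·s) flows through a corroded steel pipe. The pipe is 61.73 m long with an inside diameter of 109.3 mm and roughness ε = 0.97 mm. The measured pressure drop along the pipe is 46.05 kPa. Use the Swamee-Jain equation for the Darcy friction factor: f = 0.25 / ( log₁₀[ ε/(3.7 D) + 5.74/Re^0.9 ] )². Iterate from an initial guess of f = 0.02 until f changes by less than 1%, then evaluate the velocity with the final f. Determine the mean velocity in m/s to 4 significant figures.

V ≈ 2.079 m/s

Rearranging Darcy-Weisbach: V = √(2·ΔP·D/(f·L·ρ)). With ε/D = 0.00097/0.1093 = 0.00887, iterate starting from f = 0.02:
  f = 0.02 → V = √(2·4.605e+04·0.1093/(0.02·61.73·1024)) = 2.822 m/s; Re = ρVD/μ = 3.197e+05; f → 0.03674
  f = 0.03674 → V = 2.082 m/s; Re = 2.359e+05; f → 0.03684
Converged (Δf/f < 1%). With the final f = 0.03684: V = √(2·4.605e+04·0.1093/(0.03684·61.73·1024)) = 2.079 m/s.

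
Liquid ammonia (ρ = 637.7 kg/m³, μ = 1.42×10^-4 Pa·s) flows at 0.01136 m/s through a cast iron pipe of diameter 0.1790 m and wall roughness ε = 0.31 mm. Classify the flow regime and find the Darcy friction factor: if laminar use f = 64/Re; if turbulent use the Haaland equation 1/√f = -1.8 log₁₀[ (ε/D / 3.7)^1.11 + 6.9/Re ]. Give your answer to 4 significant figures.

Re = ρVD/μ = 637.7·0.01136·0.179/0.000142 = 9132.
Re > 4000 → turbulent. ε/D = 0.00031/0.179 = 0.00173; Haaland: 1/√f = -1.8 log₁₀[0.000201 + 0.000756] = 5.434, so f = 0.03386.

f ≈ 0.03386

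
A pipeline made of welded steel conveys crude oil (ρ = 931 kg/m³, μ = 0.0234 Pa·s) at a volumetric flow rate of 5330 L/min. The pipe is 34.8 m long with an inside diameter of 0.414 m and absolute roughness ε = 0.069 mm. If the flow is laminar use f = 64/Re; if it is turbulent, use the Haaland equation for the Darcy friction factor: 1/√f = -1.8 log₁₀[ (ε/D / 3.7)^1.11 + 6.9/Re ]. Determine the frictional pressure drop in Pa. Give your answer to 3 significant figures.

ΔP ≈ 518 Pa

Q = 5330 L/min = 5330/60000 = 0.08883 m³/s.
Cross-sectional area A = πD²/4 = π(0.414)²/4 = 0.1346 m²; mean velocity V = Q/A = 0.08883/0.1346 = 0.6599 m/s.
Reynolds number Re = ρVD/μ = 931 · 0.6599 · 0.414 / 0.0234 = 1.087e+04.
Re > 4000 → turbulent. Relative roughness ε/D = 6.9e-05/0.414 = 0.000167. Haaland: 1/√f = -1.8 log₁₀[(0.000167/3.7)^1.11 + 6.9/1.087e+04] = -1.8 log₁₀[1.5e-05 + 0.000635] = 5.737, so f = 0.03038.
Darcy-Weisbach: ΔP = f(L/D)(ρV²/2) = 0.03038·(34.8/0.414)·(931·0.6599²/2) = 0.03038·84.06·202.7 = 517.7 Pa.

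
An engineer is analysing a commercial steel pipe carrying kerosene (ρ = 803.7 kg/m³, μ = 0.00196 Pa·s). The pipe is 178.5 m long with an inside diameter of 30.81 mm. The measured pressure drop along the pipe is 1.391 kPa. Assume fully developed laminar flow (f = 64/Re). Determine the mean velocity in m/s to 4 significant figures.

For laminar flow, f = 64/Re with Re = ρVD/μ, so Darcy-Weisbach reduces to ΔP = 32μLV/D². Solving for V: V = ΔP·D²/(32μL) = 1391·(0.03081)²/(32·0.00196·178.5) = 0.1179 m/s.
Check: Re = ρVD/μ = 803.7·0.1179·0.03081/0.00196 = 1490 < 2300, so the laminar assumption holds.

V ≈ 0.1179 m/s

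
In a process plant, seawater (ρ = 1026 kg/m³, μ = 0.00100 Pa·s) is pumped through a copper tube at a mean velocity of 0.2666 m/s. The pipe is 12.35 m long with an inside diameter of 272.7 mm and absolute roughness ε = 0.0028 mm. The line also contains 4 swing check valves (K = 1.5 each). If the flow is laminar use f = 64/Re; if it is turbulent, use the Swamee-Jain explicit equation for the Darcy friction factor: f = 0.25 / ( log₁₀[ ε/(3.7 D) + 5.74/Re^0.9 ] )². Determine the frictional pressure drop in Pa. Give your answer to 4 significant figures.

Reynolds number Re = ρVD/μ = 1026 · 0.2666 · 0.2727 / 0.001 = 7.459e+04.
Re > 4000 → turbulent. Relative roughness ε/D = 2.8e-06/0.2727 = 1.03e-05. Swamee-Jain: f = 0.25/(log₁₀[1.03e-05/3.7 + 5.74/7.459e+04^0.9])² = 0.25/(log₁₀[2.78e-06 + 0.000236])² = 0.25/(-3.621)² = 0.01906.
Total minor-loss coefficient ΣK = 4·1.5 = 6.
ΔP = [f·L/D + ΣK]·(ρV²/2) = [0.01906·12.35/0.2727 + 6]·(1026·0.2666²/2) = [0.8633 + 6]·36.46 = 250.2 Pa.

ΔP ≈ 250.2 Pa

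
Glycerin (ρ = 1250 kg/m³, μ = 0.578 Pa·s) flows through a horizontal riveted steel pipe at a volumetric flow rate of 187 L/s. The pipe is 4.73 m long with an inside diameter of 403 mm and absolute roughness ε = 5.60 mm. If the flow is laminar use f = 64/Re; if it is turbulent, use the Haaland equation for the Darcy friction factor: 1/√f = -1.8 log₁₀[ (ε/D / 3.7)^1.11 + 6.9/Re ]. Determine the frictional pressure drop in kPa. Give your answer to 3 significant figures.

Q = 187 L/s = 187/1000 = 0.187 m³/s.
Cross-sectional area A = πD²/4 = π(0.403)²/4 = 0.1276 m²; mean velocity V = Q/A = 0.187/0.1276 = 1.466 m/s.
Reynolds number Re = ρVD/μ = 1250 · 1.466 · 0.403 / 0.578 = 1278.
Re < 2300 → laminar flow, so f = 64/Re = 64/1278 = 0.05009 (the turbulent correlation is not needed).
Darcy-Weisbach: ΔP = f(L/D)(ρV²/2) = 0.05009·(4.73/0.403)·(1250·1.466²/2) = 0.05009·11.74·1343 = 789.7 Pa.
ΔP = 789.7 Pa = 0.790 kPa.

ΔP ≈ 0.790 kPa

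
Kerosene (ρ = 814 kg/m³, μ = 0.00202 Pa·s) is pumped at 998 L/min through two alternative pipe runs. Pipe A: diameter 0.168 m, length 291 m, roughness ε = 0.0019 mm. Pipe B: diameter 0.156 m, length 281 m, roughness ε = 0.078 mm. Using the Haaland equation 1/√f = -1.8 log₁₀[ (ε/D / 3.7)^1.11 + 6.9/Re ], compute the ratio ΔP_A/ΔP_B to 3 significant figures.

ΔP_A/ΔP_B ≈ 0.674

Pipe A: V = Q/A = 0.01663/0.02217 = 0.7504 m/s; Re = 5.08e+04; ε/D = 1.13e-05; Haaland → f = 0.02067; ΔP_A = f(L/D)(ρV²/2) = 8203 Pa.
Pipe B: V = Q/A = 0.01663/0.01911 = 0.8702 m/s; Re = 5.471e+04; ε/D = 0.0005; Haaland → f = 0.02192; ΔP_B = f(L/D)(ρV²/2) = 1.217e+04 Pa.
ΔP_A/ΔP_B = 8203/1.217e+04 = 0.674.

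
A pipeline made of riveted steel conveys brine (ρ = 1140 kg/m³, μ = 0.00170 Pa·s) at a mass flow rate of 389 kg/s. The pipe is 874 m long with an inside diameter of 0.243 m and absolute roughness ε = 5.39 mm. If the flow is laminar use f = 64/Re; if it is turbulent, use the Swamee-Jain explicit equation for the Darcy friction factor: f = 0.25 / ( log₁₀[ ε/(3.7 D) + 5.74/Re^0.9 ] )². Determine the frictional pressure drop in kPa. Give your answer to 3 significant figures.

A = πD²/4 = π(0.243)²/4 = 0.04638 m²; mean velocity V = ṁ/(ρA) = 389/(1140 · 0.04638) = 7.358 m/s.
Reynolds number Re = ρVD/μ = 1140 · 7.358 · 0.243 / 0.0017 = 1.199e+06.
Re > 4000 → turbulent. Relative roughness ε/D = 0.00539/0.243 = 0.0222. Swamee-Jain: f = 0.25/(log₁₀[0.0222/3.7 + 5.74/1.199e+06^0.9])² = 0.25/(log₁₀[0.00599 + 1.94e-05])² = 0.25/(-2.221)² = 0.05069.
Darcy-Weisbach: ΔP = f(L/D)(ρV²/2) = 0.05069·(874/0.243)·(1140·7.358²/2) = 0.05069·3597·3.086e+04 = 5.626e+06 Pa.
ΔP = 5.626e+06 Pa = 5630 kPa.

ΔP ≈ 5630 kPa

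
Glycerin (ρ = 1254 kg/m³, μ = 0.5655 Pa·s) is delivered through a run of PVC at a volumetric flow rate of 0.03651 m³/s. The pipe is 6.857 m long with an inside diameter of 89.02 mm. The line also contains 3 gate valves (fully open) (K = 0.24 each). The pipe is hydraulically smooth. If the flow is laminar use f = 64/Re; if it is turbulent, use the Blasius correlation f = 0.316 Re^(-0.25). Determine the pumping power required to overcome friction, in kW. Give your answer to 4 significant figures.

Cross-sectional area A = πD²/4 = π(0.08902)²/4 = 0.006224 m²; mean velocity V = Q/A = 0.03651/0.006224 = 5.866 m/s.
Reynolds number Re = ρVD/μ = 1254 · 5.866 · 0.08902 / 0.566 = 1158.
Re < 2300 → laminar flow, so f = 64/Re = 64/1158 = 0.05527 (the turbulent correlation is not needed).
Total minor-loss coefficient ΣK = 3·0.24 = 0.72.
ΔP = [f·L/D + ΣK]·(ρV²/2) = [0.05527·6.857/0.08902 + 0.72]·(1254·5.866²/2) = [4.257 + 0.72]·2.158e+04 = 1.074e+05 Pa.
Pumping power P = QΔP = 0.03651·1.074e+05 = 3920.7 W = 3.921 kW.

P ≈ 3.921 kW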